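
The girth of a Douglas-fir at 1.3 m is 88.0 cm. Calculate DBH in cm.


Formula: DBH = C / pi
DBH = 88.0 / pi
pi = 3.14159...
DBH = 28.0 cm

28.0


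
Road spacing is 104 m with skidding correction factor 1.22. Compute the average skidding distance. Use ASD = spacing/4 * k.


Formula: ASD = (spacing / 4) * correction
Uncorrected distance = spacing / 4 = 104 / 4 = 26 m
ASD = 26 * 1.22 = 32 m

32


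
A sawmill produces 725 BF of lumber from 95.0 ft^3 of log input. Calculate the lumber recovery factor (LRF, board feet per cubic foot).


Formula: LRF = Lumber Output (BF) / Log Input (ft^3)
LRF = 725 BF / 95.0 ft^3
LRF = 7.63 BF/ft^3

7.63


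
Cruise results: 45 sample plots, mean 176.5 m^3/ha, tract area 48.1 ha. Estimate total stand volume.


Formula: Total Volume = Mean Volume per ha * Total Area
Total Volume = 176.5 m^3/ha * 48.1 ha
Total Volume = 8490 m^3

8490


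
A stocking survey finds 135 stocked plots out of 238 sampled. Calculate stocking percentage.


Formula: Stocking % = stocked plots / total plots * 100
Stocking = 135 / 238 * 100
Stocking = 0.5672 * 100 = 56.7%

56.7


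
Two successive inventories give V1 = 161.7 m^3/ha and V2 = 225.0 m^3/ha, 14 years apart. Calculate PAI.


Formula: PAI = (V_T2 - V_T1) / (T2 - T1)
Volume increment = 225.0 - 161.7 = 63.3 m^3/ha
PAI = 63.3 / 14 = 4.52 m^3/ha/year

4.52


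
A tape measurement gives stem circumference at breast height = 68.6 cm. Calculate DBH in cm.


Formula: DBH = C / pi
DBH = 68.6 / pi
pi = 3.14159...
DBH = 21.8 cm

21.8


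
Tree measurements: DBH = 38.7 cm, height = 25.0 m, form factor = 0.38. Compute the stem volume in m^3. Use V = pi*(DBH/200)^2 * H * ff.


Formula: V = pi * (DBH/200)^2 * H * ff
Radius = DBH/200 = 38.7/200 = 0.1935 m
Radius^2 = 0.1935^2 = 0.03744225 m^2
V = pi * 0.03744225 * 25.0 * 0.38
V = 1.117 m^3

1.117


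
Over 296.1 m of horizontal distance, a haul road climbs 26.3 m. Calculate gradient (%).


Formula: Gradient = rise / run * 100
Gradient = 26.3 / 296.1 * 100 = 8.9%

8.9


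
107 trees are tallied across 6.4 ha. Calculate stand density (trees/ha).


Formula: Stand Density = N_trees / Area_ha
Density = 107 trees / 6.4 ha
Density = 17 trees/ha

17


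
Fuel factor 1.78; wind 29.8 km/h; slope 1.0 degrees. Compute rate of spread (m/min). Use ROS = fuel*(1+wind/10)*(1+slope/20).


Formula: ROS = fuel * (1 + wind/10) * (1 + slope/20)
Wind factor = 1 + 29.8/10 = 3.98
Slope factor = 1 + 1.0/20 = 1.05
ROS = 1.78 * 3.98 * 1.05 = 7.44 m/min

7.44


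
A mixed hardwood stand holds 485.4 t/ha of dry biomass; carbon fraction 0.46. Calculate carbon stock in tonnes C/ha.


Formula: Carbon Stock = Biomass * Carbon Fraction
C = 485.4 t/ha * 0.46
C = 223.3 t C/ha

223.3


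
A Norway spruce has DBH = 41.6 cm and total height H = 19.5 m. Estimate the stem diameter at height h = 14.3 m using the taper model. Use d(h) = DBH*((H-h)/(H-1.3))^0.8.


Taper: d(h) = DBH * ((H - h) / (H - 1.3))^0.8
Numerator = H - h = 19.5 - 14.3 = 5.2 m
Denominator = H - 1.3 = 19.5 - 1.3 = 18.2 m
Ratio = 5.2 / 18.2 = 0.28571
d = 41.6 * 0.28571^0.8 = 15.3 cm

15.3


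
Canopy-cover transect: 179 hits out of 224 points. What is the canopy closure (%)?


Formula: Canopy closure = covered points / total points * 100
Closure = 179 / 224 * 100
Closure = 0.7991 * 100 = 79.9%

79.9


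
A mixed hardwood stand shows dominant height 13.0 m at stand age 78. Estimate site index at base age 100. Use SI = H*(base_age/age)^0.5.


Formula: SI = H_dom * (base_age / age)^0.5
Age ratio = 100 / 78 = 1.28205
sqrt(age_ratio) = 1.13228
SI = 13.0 * 1.13228 = 14.7 m

14.7


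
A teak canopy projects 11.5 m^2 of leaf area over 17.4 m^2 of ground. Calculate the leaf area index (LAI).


Formula: LAI = total leaf area / ground area  (dimensionless)
LAI = 11.5 m^2 / 17.4 m^2
LAI = 0.66

0.66


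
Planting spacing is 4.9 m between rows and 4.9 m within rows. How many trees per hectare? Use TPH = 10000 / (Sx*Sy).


Formula: TPH = 10000 m^2/ha / (spacing_x * spacing_y)
Area per tree = 4.9 m * 4.9 m = 24.01 m^2
TPH = 10000 / 24.01 = 416 trees/ha

416


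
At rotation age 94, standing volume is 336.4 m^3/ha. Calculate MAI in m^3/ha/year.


Formula: MAI = Total Volume / Stand Age
MAI = 336.4 m^3/ha / 94 years
MAI = 3.58 m^3/ha/year

3.58


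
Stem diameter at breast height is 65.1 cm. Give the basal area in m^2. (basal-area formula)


Formula: BA = pi * (DBH/2)^2 / 10000  (cm^2 to m^2)
Radius = DBH/2 = 65.1/2 = 32.55 cm
BA = pi * 32.55^2 / 10000
   = 3328.5253 cm^2 / 10000
   = 0.3329 m^2

0.3329


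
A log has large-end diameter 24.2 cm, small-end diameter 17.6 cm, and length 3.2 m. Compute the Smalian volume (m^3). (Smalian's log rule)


Smalian: V = (A1 + A2)/2 * L,  A = pi*(D/200)^2
A1 = pi*(24.2/200)^2 = 0.045996 m^2
A2 = pi*(17.6/200)^2 = 0.024328 m^2
V = (0.045996+0.024328)/2*3.2 = 0.1125 m^3

0.1125


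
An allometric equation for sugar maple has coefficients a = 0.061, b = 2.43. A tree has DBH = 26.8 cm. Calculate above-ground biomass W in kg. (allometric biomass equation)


Formula: W = a * DBH^b  (allometric power law)
DBH^b = 26.8^2.43 = 2953.7079
W = 0.061 * 2953.7079 = 180.2 kg

180.2


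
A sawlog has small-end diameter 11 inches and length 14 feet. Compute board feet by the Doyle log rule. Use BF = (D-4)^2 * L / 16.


Doyle: BF = (D - 4)^2 * L / 16
Adjusted diameter = 11 - 4 = 7 in
(D-4)^2 = 7^2 = 49
BF = 49 * 14 / 16 = 43 BF

43


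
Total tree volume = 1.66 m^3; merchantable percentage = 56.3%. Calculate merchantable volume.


Formula: MV = V_total * (merchantable_pct / 100)
Merchantable fraction = 56.3% / 100 = 0.563
MV = 1.66 m^3 * 0.563 = 0.935 m^3

0.935


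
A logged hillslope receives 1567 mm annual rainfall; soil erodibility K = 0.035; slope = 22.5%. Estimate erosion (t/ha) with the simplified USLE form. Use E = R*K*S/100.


Formula: E = R * K * S / 100  (simplified USLE)
R * K = 1567 * 0.035 = 54.845
E = 54.845 * 22.5 / 100 = 12.34 t/ha

12.34


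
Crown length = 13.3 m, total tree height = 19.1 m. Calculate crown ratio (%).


Formula: Crown Ratio = (Crown Length / Total Height) * 100
CR = (13.3 m / 19.1 m) * 100
CR = 0.6963 * 100 = 69.6%

69.6


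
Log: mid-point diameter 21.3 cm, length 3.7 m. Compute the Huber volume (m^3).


Huber: V = Am * L,  Am = pi*(Dm/200)^2
Am = pi*(21.3/200)^2 = 0.035633 m^2
V = 0.035633*3.7 = 0.1318 m^3

0.1318


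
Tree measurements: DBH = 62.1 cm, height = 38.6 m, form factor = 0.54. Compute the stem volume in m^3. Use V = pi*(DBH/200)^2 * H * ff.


Formula: V = pi * (DBH/200)^2 * H * ff
Radius = DBH/200 = 62.1/200 = 0.3105 m
Radius^2 = 0.3105^2 = 0.09641025 m^2
V = pi * 0.09641025 * 38.6 * 0.54
V = 6.313 m^3

6.313


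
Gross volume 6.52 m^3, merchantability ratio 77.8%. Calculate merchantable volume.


Formula: MV = V_total * (merchantable_pct / 100)
Merchantable fraction = 77.8% / 100 = 0.778
MV = 6.52 m^3 * 0.778 = 5.073 m^3

5.073


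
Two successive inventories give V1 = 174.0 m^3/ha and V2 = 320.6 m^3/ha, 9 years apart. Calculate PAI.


Formula: PAI = (V_T2 - V_T1) / (T2 - T1)
Volume increment = 320.6 - 174.0 = 146.6 m^3/ha
PAI = 146.6 / 9 = 16.29 m^3/ha/year

16.29


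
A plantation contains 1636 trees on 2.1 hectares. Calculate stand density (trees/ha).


Formula: Stand Density = N_trees / Area_ha
Density = 1636 trees / 2.1 ha
Density = 779 trees/ha

779


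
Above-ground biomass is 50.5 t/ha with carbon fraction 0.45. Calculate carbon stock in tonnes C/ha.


Formula: Carbon Stock = Biomass * Carbon Fraction
C = 50.5 t/ha * 0.45
C = 22.7 t C/ha

22.7


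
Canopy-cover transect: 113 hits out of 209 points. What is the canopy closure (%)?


Formula: Canopy closure = covered points / total points * 100
Closure = 113 / 209 * 100
Closure = 0.5407 * 100 = 54.1%

54.1


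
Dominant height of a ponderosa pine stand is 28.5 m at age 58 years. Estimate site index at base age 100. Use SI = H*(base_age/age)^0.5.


Formula: SI = H_dom * (base_age / age)^0.5
Age ratio = 100 / 58 = 1.72414
sqrt(age_ratio) = 1.31306
SI = 28.5 * 1.31306 = 37.4 m

37.4


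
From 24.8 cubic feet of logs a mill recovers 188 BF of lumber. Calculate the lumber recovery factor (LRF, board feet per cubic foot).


Formula: LRF = Lumber Output (BF) / Log Input (ft^3)
LRF = 188 BF / 24.8 ft^3
LRF = 7.58 BF/ft^3

7.58


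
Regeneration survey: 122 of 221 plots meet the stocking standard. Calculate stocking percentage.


Formula: Stocking % = stocked plots / total plots * 100
Stocking = 122 / 221 * 100
Stocking = 0.552 * 100 = 55.2%

55.2


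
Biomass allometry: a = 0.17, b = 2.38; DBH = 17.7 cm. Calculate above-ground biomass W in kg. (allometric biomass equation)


Formula: W = a * DBH^b  (allometric power law)
DBH^b = 17.7^2.38 = 933.6334
W = 0.17 * 933.6334 = 158.7 kg

158.7


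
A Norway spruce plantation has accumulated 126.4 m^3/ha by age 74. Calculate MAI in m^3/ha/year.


Formula: MAI = Total Volume / Stand Age
MAI = 126.4 m^3/ha / 74 years
MAI = 1.71 m^3/ha/year

1.71


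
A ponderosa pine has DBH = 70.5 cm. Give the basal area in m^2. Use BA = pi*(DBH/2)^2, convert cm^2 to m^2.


Formula: BA = pi * (DBH/2)^2 / 10000  (cm^2 to m^2)
Radius = DBH/2 = 70.5/2 = 35.25 cm
BA = pi * 35.25^2 / 10000
   = 3903.6252 cm^2 / 10000
   = 0.3904 m^2

0.3904


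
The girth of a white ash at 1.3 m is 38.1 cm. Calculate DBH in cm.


Formula: DBH = C / pi
DBH = 38.1 / pi
pi = 3.14159...
DBH = 12.1 cm

12.1


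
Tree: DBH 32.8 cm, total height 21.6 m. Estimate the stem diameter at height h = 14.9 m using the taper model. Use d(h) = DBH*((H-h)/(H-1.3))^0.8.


Taper: d(h) = DBH * ((H - h) / (H - 1.3))^0.8
Numerator = H - h = 21.6 - 14.9 = 6.7 m
Denominator = H - 1.3 = 21.6 - 1.3 = 20.3 m
Ratio = 6.7 / 20.3 = 0.33005
d = 32.8 * 0.33005^0.8 = 13.5 cm

13.5


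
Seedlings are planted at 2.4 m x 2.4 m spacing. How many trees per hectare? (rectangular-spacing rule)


Formula: TPH = 10000 m^2/ha / (spacing_x * spacing_y)
Area per tree = 2.4 m * 2.4 m = 5.76 m^2
TPH = 10000 / 5.76 = 1736 trees/ha

1736


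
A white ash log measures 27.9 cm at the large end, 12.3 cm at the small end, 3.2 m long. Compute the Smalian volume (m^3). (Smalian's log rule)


Smalian: V = (A1 + A2)/2 * L,  A = pi*(D/200)^2
A1 = pi*(27.9/200)^2 = 0.061136 m^2
A2 = pi*(12.3/200)^2 = 0.011882 m^2
V = (0.061136+0.011882)/2*3.2 = 0.1168 m^3

0.1168


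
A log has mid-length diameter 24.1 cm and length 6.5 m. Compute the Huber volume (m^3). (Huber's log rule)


Huber: V = Am * L,  Am = pi*(Dm/200)^2
Am = pi*(24.1/200)^2 = 0.045617 m^2
V = 0.045617*6.5 = 0.2965 m^3

0.2965


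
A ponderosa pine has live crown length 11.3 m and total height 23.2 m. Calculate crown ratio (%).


Formula: Crown Ratio = (Crown Length / Total Height) * 100
CR = (11.3 m / 23.2 m) * 100
CR = 0.4871 * 100 = 48.7%

48.7


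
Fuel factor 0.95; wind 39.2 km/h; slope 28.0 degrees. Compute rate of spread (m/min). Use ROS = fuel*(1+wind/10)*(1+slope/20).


Formula: ROS = fuel * (1 + wind/10) * (1 + slope/20)
Wind factor = 1 + 39.2/10 = 4.92
Slope factor = 1 + 28.0/20 = 2.4
ROS = 0.95 * 4.92 * 2.4 = 11.22 m/min

11.22


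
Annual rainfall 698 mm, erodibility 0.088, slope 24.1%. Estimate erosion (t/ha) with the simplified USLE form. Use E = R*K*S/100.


Formula: E = R * K * S / 100  (simplified USLE)
R * K = 698 * 0.088 = 61.424
E = 61.424 * 24.1 / 100 = 14.8 t/ha

14.8


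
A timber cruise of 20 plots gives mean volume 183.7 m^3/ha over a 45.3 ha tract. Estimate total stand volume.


Formula: Total Volume = Mean Volume per ha * Total Area
Total Volume = 183.7 m^3/ha * 45.3 ha
Total Volume = 8322 m^3

8322


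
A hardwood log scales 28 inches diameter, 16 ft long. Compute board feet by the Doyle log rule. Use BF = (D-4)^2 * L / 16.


Doyle: BF = (D - 4)^2 * L / 16
Adjusted diameter = 28 - 4 = 24 in
(D-4)^2 = 24^2 = 576
BF = 576 * 16 / 16 = 576 BF

576


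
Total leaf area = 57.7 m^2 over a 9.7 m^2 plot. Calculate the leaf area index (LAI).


Formula: LAI = total leaf area / ground area  (dimensionless)
LAI = 57.7 m^2 / 9.7 m^2
LAI = 5.95

5.95


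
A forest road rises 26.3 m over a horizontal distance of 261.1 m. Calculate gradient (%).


Formula: Gradient = rise / run * 100
Gradient = 26.3 / 261.1 * 100 = 10.1%

10.1


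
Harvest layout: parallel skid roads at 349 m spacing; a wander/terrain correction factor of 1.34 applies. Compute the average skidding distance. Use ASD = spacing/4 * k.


Formula: ASD = (spacing / 4) * correction
Uncorrected distance = spacing / 4 = 349 / 4 = 87.25 m
ASD = 87.25 * 1.34 = 117 m

117


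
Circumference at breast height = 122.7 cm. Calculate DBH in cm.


Formula: DBH = C / pi
DBH = 122.7 / pi
pi = 3.14159...
DBH = 39.1 cm

39.1


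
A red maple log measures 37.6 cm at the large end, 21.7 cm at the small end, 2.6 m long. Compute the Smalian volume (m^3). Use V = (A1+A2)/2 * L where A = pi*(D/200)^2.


Smalian: V = (A1 + A2)/2 * L,  A = pi*(D/200)^2
A1 = pi*(37.6/200)^2 = 0.111036 m^2
A2 = pi*(21.7/200)^2 = 0.036984 m^2
V = (0.111036+0.036984)/2*2.6 = 0.1924 m^3

0.1924


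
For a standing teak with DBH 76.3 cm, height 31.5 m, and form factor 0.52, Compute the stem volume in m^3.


Formula: V = pi * (DBH/200)^2 * H * ff
Radius = DBH/200 = 76.3/200 = 0.3815 m
Radius^2 = 0.3815^2 = 0.14554225 m^2
V = pi * 0.14554225 * 31.5 * 0.52
V = 7.49 m^3

7.49


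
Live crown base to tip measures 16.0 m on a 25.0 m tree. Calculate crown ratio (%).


Formula: Crown Ratio = (Crown Length / Total Height) * 100
CR = (16.0 m / 25.0 m) * 100
CR = 0.64 * 100 = 64.0%

64.0


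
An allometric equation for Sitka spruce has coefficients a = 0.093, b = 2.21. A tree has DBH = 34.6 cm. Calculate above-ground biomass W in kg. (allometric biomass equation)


Formula: W = a * DBH^b  (allometric power law)
DBH^b = 34.6^2.21 = 2519.7542
W = 0.093 * 2519.7542 = 234.3 kg

234.3


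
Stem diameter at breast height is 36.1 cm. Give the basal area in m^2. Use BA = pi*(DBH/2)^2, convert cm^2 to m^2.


Formula: BA = pi * (DBH/2)^2 / 10000  (cm^2 to m^2)
Radius = DBH/2 = 36.1/2 = 18.05 cm
BA = pi * 18.05^2 / 10000
   = 1023.5387 cm^2 / 10000
   = 0.1024 m^2

0.1024


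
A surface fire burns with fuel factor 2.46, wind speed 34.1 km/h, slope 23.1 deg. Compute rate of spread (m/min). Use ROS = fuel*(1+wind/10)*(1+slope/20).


Formula: ROS = fuel * (1 + wind/10) * (1 + slope/20)
Wind factor = 1 + 34.1/10 = 4.41
Slope factor = 1 + 23.1/20 = 2.155
ROS = 2.46 * 4.41 * 2.155 = 23.38 m/min

23.38


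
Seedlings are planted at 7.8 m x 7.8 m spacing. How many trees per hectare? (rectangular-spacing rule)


Formula: TPH = 10000 m^2/ha / (spacing_x * spacing_y)
Area per tree = 7.8 m * 7.8 m = 60.84 m^2
TPH = 10000 / 60.84 = 164 trees/ha

164


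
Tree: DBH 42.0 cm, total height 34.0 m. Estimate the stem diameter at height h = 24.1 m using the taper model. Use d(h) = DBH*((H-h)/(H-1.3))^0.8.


Taper: d(h) = DBH * ((H - h) / (H - 1.3))^0.8
Numerator = H - h = 34.0 - 24.1 = 9.9 m
Denominator = H - 1.3 = 34.0 - 1.3 = 32.7 m
Ratio = 9.9 / 32.7 = 0.30275
d = 42.0 * 0.30275^0.8 = 16.1 cm

16.1


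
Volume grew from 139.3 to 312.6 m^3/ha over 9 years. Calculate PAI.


Formula: PAI = (V_T2 - V_T1) / (T2 - T1)
Volume increment = 312.6 - 139.3 = 173.3 m^3/ha
PAI = 173.3 / 9 = 19.26 m^3/ha/year

19.26


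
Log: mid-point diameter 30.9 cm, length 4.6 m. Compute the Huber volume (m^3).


Huber: V = Am * L,  Am = pi*(Dm/200)^2
Am = pi*(30.9/200)^2 = 0.074991 m^2
V = 0.074991*4.6 = 0.345 m^3

0.345


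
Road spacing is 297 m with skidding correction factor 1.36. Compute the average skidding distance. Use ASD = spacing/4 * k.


Formula: ASD = (spacing / 4) * correction
Uncorrected distance = spacing / 4 = 297 / 4 = 74.25 m
ASD = 74.25 * 1.36 = 101 m

101


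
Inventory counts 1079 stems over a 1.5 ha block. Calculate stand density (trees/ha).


Formula: Stand Density = N_trees / Area_ha
Density = 1079 trees / 1.5 ha
Density = 719 trees/ha

719


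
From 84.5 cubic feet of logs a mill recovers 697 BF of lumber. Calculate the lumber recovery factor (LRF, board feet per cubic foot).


Formula: LRF = Lumber Output (BF) / Log Input (ft^3)
LRF = 697 BF / 84.5 ft^3
LRF = 8.25 BF/ft^3

8.25


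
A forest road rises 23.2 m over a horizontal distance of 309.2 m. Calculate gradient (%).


Formula: Gradient = rise / run * 100
Gradient = 23.2 / 309.2 * 100 = 7.5%

7.5


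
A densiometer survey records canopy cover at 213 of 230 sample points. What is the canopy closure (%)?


Formula: Canopy closure = covered points / total points * 100
Closure = 213 / 230 * 100
Closure = 0.9261 * 100 = 92.6%

92.6


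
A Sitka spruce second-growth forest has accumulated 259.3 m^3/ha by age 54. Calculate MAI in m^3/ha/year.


Formula: MAI = Total Volume / Stand Age
MAI = 259.3 m^3/ha / 54 years
MAI = 4.8 m^3/ha/year

4.8


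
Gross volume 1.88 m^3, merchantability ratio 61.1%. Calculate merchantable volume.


Formula: MV = V_total * (merchantable_pct / 100)
Merchantable fraction = 61.1% / 100 = 0.611
MV = 1.88 m^3 * 0.611 = 1.149 m^3

1.149


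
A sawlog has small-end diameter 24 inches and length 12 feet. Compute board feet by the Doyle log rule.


Doyle: BF = (D - 4)^2 * L / 16
Adjusted diameter = 24 - 4 = 20 in
(D-4)^2 = 20^2 = 400
BF = 400 * 12 / 16 = 300 BF

300


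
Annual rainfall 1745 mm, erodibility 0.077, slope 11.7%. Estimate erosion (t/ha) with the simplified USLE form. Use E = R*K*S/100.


Formula: E = R * K * S / 100  (simplified USLE)
R * K = 1745 * 0.077 = 134.365
E = 134.365 * 11.7 / 100 = 15.72 t/ha

15.72


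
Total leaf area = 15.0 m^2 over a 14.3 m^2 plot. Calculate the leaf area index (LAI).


Formula: LAI = total leaf area / ground area  (dimensionless)
LAI = 15.0 m^2 / 14.3 m^2
LAI = 1.05

1.05


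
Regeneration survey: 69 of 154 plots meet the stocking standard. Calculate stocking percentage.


Formula: Stocking % = stocked plots / total plots * 100
Stocking = 69 / 154 * 100
Stocking = 0.4481 * 100 = 44.8%

44.8


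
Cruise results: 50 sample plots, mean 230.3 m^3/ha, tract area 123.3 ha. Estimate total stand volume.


Formula: Total Volume = Mean Volume per ha * Total Area
Total Volume = 230.3 m^3/ha * 123.3 ha
Total Volume = 28396 m^3

28396


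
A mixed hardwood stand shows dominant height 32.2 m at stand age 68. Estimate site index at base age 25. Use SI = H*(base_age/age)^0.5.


Formula: SI = H_dom * (base_age / age)^0.5
Age ratio = 25 / 68 = 0.36765
sqrt(age_ratio) = 0.60634
SI = 32.2 * 0.60634 = 19.5 m

19.5


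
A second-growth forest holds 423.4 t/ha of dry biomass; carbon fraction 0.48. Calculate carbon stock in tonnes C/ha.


Formula: Carbon Stock = Biomass * Carbon Fraction
C = 423.4 t/ha * 0.48
C = 203.2 t C/ha

203.2


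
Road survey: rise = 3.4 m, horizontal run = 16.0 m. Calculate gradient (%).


Formula: Gradient = rise / run * 100
Gradient = 3.4 / 16.0 * 100 = 21.3%

21.3


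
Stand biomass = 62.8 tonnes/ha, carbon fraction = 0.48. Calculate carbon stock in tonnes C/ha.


Formula: Carbon Stock = Biomass * Carbon Fraction
C = 62.8 t/ha * 0.48
C = 30.1 t C/ha

30.1


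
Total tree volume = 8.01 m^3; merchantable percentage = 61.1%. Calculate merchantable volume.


Formula: MV = V_total * (merchantable_pct / 100)
Merchantable fraction = 61.1% / 100 = 0.611
MV = 8.01 m^3 * 0.611 = 4.894 m^3

4.894


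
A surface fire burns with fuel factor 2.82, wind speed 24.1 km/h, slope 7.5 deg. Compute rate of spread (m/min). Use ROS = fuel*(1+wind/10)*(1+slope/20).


Formula: ROS = fuel * (1 + wind/10) * (1 + slope/20)
Wind factor = 1 + 24.1/10 = 3.41
Slope factor = 1 + 7.5/20 = 1.375
ROS = 2.82 * 3.41 * 1.375 = 13.22 m/min

13.22


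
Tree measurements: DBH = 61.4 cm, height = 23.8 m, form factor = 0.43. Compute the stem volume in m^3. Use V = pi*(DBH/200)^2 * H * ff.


Formula: V = pi * (DBH/200)^2 * H * ff
Radius = DBH/200 = 61.4/200 = 0.307 m
Radius^2 = 0.307^2 = 0.094249 m^2
V = pi * 0.094249 * 23.8 * 0.43
V = 3.03 m^3

3.03


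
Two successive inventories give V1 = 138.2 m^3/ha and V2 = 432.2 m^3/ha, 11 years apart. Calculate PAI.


Formula: PAI = (V_T2 - V_T1) / (T2 - T1)
Volume increment = 432.2 - 138.2 = 294.0 m^3/ha
PAI = 294.0 / 11 = 26.73 m^3/ha/year

26.73


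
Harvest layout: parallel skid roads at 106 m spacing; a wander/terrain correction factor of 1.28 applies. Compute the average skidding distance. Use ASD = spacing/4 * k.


Formula: ASD = (spacing / 4) * correction
Uncorrected distance = spacing / 4 = 106 / 4 = 26.5 m
ASD = 26.5 * 1.28 = 34 m

34


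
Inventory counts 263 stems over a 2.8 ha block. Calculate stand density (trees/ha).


Formula: Stand Density = N_trees / Area_ha
Density = 263 trees / 2.8 ha
Density = 94 trees/ha

94


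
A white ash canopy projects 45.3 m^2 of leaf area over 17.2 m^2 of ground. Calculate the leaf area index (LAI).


Formula: LAI = total leaf area / ground area  (dimensionless)
LAI = 45.3 m^2 / 17.2 m^2
LAI = 2.63

2.63


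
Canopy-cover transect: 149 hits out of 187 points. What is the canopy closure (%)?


Formula: Canopy closure = covered points / total points * 100
Closure = 149 / 187 * 100
Closure = 0.7968 * 100 = 79.7%

79.7


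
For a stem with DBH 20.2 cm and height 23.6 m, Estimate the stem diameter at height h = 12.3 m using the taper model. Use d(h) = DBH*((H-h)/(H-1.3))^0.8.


Taper: d(h) = DBH * ((H - h) / (H - 1.3))^0.8
Numerator = H - h = 23.6 - 12.3 = 11.3 m
Denominator = H - 1.3 = 23.6 - 1.3 = 22.3 m
Ratio = 11.3 / 22.3 = 0.50673
d = 20.2 * 0.50673^0.8 = 11.7 cm

11.7


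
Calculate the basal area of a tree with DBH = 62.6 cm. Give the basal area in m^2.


Formula: BA = pi * (DBH/2)^2 / 10000  (cm^2 to m^2)
Radius = DBH/2 = 62.6/2 = 31.3 cm
BA = pi * 31.3^2 / 10000
   = 3077.7869 cm^2 / 10000
   = 0.3078 m^2

0.3078


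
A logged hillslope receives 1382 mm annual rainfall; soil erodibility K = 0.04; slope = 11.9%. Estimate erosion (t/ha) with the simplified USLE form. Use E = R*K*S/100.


Formula: E = R * K * S / 100  (simplified USLE)
R * K = 1382 * 0.04 = 55.28
E = 55.28 * 11.9 / 100 = 6.58 t/ha

6.58


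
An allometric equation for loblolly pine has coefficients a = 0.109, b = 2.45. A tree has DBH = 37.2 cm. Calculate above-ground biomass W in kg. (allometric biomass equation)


Formula: W = a * DBH^b  (allometric power law)
DBH^b = 37.2^2.45 = 7044.1761
W = 0.109 * 7044.1761 = 767.8 kg

767.8


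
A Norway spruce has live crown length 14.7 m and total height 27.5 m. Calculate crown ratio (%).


Formula: Crown Ratio = (Crown Length / Total Height) * 100
CR = (14.7 m / 27.5 m) * 100
CR = 0.5345 * 100 = 53.5%

53.5


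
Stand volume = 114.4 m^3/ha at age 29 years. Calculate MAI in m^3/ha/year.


Formula: MAI = Total Volume / Stand Age
MAI = 114.4 m^3/ha / 29 years
MAI = 3.94 m^3/ha/year

3.94


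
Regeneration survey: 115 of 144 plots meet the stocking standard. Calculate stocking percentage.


Formula: Stocking % = stocked plots / total plots * 100
Stocking = 115 / 144 * 100
Stocking = 0.7986 * 100 = 79.9%

79.9


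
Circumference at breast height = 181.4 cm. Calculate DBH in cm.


Formula: DBH = C / pi
DBH = 181.4 / pi
pi = 3.14159...
DBH = 57.7 cm

57.7


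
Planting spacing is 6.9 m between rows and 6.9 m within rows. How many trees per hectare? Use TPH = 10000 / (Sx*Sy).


Formula: TPH = 10000 m^2/ha / (spacing_x * spacing_y)
Area per tree = 6.9 m * 6.9 m = 47.61 m^2
TPH = 10000 / 47.61 = 210 trees/ha

210


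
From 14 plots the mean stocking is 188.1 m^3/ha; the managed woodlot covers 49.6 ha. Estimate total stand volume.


Formula: Total Volume = Mean Volume per ha * Total Area
Total Volume = 188.1 m^3/ha * 49.6 ha
Total Volume = 9330 m^3

9330


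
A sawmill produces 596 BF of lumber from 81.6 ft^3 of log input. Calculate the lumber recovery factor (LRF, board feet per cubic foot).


Formula: LRF = Lumber Output (BF) / Log Input (ft^3)
LRF = 596 BF / 81.6 ft^3
LRF = 7.3 BF/ft^3

7.3


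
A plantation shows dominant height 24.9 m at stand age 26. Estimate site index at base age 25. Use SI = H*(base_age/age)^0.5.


Formula: SI = H_dom * (base_age / age)^0.5
Age ratio = 25 / 26 = 0.96154
sqrt(age_ratio) = 0.98058
SI = 24.9 * 0.98058 = 24.4 m

24.4


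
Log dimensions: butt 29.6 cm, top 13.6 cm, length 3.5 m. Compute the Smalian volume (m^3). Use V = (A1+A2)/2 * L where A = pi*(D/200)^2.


Smalian: V = (A1 + A2)/2 * L,  A = pi*(D/200)^2
A1 = pi*(29.6/200)^2 = 0.068813 m^2
A2 = pi*(13.6/200)^2 = 0.014527 m^2
V = (0.068813+0.014527)/2*3.5 = 0.1458 m^3

0.1458


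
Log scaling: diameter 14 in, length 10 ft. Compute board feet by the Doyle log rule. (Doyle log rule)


Doyle: BF = (D - 4)^2 * L / 16
Adjusted diameter = 14 - 4 = 10 in
(D-4)^2 = 10^2 = 100
BF = 100 * 10 / 16 = 63 BF

63


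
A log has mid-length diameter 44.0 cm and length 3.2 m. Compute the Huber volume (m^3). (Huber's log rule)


Huber: V = Am * L,  Am = pi*(Dm/200)^2
Am = pi*(44.0/200)^2 = 0.152053 m^2
V = 0.152053*3.2 = 0.4866 m^3

0.4866


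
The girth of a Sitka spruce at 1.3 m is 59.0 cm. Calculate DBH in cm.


Formula: DBH = C / pi
DBH = 59.0 / pi
pi = 3.14159...
DBH = 18.8 cm

18.8


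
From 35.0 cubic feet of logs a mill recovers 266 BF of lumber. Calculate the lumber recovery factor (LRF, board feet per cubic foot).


Formula: LRF = Lumber Output (BF) / Log Input (ft^3)
LRF = 266 BF / 35.0 ft^3
LRF = 7.6 BF/ft^3

7.6


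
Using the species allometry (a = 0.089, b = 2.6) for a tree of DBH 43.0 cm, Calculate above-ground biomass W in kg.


Formula: W = a * DBH^b  (allometric power law)
DBH^b = 43.0^2.6 = 17661.1096
W = 0.089 * 17661.1096 = 1571.8 kg

1571.8


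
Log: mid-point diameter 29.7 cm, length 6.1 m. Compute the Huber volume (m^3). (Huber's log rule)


Huber: V = Am * L,  Am = pi*(Dm/200)^2
Am = pi*(29.7/200)^2 = 0.069279 m^2
V = 0.069279*6.1 = 0.4226 m^3

0.4226


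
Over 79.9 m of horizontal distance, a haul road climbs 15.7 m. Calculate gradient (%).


Formula: Gradient = rise / run * 100
Gradient = 15.7 / 79.9 * 100 = 19.6%

19.6


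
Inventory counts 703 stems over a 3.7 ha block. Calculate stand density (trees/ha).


Formula: Stand Density = N_trees / Area_ha
Density = 703 trees / 3.7 ha
Density = 190 trees/ha

190


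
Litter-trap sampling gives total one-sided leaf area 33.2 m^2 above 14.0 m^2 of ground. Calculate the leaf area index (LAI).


Formula: LAI = total leaf area / ground area  (dimensionless)
LAI = 33.2 m^2 / 14.0 m^2
LAI = 2.37

2.37


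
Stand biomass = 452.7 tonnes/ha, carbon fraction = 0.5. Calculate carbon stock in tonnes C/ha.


Formula: Carbon Stock = Biomass * Carbon Fraction
C = 452.7 t/ha * 0.5
C = 226.4 t C/ha

226.4


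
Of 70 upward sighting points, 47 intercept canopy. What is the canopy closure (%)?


Formula: Canopy closure = covered points / total points * 100
Closure = 47 / 70 * 100
Closure = 0.6714 * 100 = 67.1%

67.1


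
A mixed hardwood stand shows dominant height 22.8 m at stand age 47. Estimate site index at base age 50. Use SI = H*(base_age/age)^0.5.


Formula: SI = H_dom * (base_age / age)^0.5
Age ratio = 50 / 47 = 1.06383
sqrt(age_ratio) = 1.03142
SI = 22.8 * 1.03142 = 23.5 m

23.5


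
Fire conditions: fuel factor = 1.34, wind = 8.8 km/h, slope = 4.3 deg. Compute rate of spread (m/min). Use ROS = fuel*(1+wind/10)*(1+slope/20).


Formula: ROS = fuel * (1 + wind/10) * (1 + slope/20)
Wind factor = 1 + 8.8/10 = 1.88
Slope factor = 1 + 4.3/20 = 1.215
ROS = 1.34 * 1.88 * 1.215 = 3.06 m/min

3.06


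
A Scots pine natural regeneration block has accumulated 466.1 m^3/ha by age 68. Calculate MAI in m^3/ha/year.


Formula: MAI = Total Volume / Stand Age
MAI = 466.1 m^3/ha / 68 years
MAI = 6.85 m^3/ha/year

6.85


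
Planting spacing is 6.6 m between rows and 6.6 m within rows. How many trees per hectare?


Formula: TPH = 10000 m^2/ha / (spacing_x * spacing_y)
Area per tree = 6.6 m * 6.6 m = 43.56 m^2
TPH = 10000 / 43.56 = 230 trees/ha

230


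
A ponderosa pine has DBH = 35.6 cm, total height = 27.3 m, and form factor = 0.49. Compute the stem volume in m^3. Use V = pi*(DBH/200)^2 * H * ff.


Formula: V = pi * (DBH/200)^2 * H * ff
Radius = DBH/200 = 35.6/200 = 0.178 m
Radius^2 = 0.178^2 = 0.031684 m^2
V = pi * 0.031684 * 27.3 * 0.49
V = 1.332 m^3

1.332


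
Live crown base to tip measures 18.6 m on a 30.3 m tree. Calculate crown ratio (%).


Formula: Crown Ratio = (Crown Length / Total Height) * 100
CR = (18.6 m / 30.3 m) * 100
CR = 0.6139 * 100 = 61.4%

61.4


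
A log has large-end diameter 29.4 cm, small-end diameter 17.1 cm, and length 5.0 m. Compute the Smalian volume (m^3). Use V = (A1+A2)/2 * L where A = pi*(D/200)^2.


Smalian: V = (A1 + A2)/2 * L,  A = pi*(D/200)^2
A1 = pi*(29.4/200)^2 = 0.067887 m^2
A2 = pi*(17.1/200)^2 = 0.022966 m^2
V = (0.067887+0.022966)/2*5.0 = 0.2271 m^3

0.2271


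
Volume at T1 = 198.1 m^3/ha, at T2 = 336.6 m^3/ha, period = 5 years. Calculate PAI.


Formula: PAI = (V_T2 - V_T1) / (T2 - T1)
Volume increment = 336.6 - 198.1 = 138.5 m^3/ha
PAI = 138.5 / 5 = 27.7 m^3/ha/year

27.7


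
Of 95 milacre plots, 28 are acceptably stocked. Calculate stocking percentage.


Formula: Stocking % = stocked plots / total plots * 100
Stocking = 28 / 95 * 100
Stocking = 0.2947 * 100 = 29.5%

29.5


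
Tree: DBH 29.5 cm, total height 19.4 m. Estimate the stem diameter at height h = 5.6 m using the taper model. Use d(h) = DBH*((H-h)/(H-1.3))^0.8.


Taper: d(h) = DBH * ((H - h) / (H - 1.3))^0.8
Numerator = H - h = 19.4 - 5.6 = 13.8 m
Denominator = H - 1.3 = 19.4 - 1.3 = 18.1 m
Ratio = 13.8 / 18.1 = 0.76243
d = 29.5 * 0.76243^0.8 = 23.7 cm

23.7


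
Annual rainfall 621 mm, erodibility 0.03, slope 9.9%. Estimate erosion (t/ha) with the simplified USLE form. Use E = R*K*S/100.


Formula: E = R * K * S / 100  (simplified USLE)
R * K = 621 * 0.03 = 18.63
E = 18.63 * 9.9 / 100 = 1.84 t/ha

1.84


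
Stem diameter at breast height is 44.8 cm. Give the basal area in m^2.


Formula: BA = pi * (DBH/2)^2 / 10000  (cm^2 to m^2)
Radius = DBH/2 = 44.8/2 = 22.4 cm
BA = pi * 22.4^2 / 10000
   = 1576.3255 cm^2 / 10000
   = 0.1576 m^2

0.1576


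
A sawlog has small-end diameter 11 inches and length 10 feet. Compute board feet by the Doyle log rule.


Doyle: BF = (D - 4)^2 * L / 16
Adjusted diameter = 11 - 4 = 7 in
(D-4)^2 = 7^2 = 49
BF = 49 * 10 / 16 = 31 BF

31


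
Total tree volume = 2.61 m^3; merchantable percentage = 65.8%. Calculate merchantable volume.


Formula: MV = V_total * (merchantable_pct / 100)
Merchantable fraction = 65.8% / 100 = 0.658
MV = 2.61 m^3 * 0.658 = 1.717 m^3

1.717


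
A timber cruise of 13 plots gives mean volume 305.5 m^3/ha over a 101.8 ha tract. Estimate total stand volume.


Formula: Total Volume = Mean Volume per ha * Total Area
Total Volume = 305.5 m^3/ha * 101.8 ha
Total Volume = 31100 m^3

31100


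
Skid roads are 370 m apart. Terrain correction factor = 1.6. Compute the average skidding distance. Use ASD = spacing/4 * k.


Formula: ASD = (spacing / 4) * correction
Uncorrected distance = spacing / 4 = 370 / 4 = 92.5 m
ASD = 92.5 * 1.6 = 148 m

148


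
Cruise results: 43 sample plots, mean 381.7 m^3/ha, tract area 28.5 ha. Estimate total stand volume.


Formula: Total Volume = Mean Volume per ha * Total Area
Total Volume = 381.7 m^3/ha * 28.5 ha
Total Volume = 10878 m^3

10878


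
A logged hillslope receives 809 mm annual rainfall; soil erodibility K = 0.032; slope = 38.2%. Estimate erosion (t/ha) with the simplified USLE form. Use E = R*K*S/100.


Formula: E = R * K * S / 100  (simplified USLE)
R * K = 809 * 0.032 = 25.888
E = 25.888 * 38.2 / 100 = 9.89 t/ha

9.89


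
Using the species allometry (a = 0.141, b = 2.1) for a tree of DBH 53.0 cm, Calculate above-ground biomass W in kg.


Formula: W = a * DBH^b  (allometric power law)
DBH^b = 53.0^2.1 = 4178.1048
W = 0.141 * 4178.1048 = 589.1 kg

589.1


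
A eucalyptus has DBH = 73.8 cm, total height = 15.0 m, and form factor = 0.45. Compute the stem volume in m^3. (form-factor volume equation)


Formula: V = pi * (DBH/200)^2 * H * ff
Radius = DBH/200 = 73.8/200 = 0.369 m
Radius^2 = 0.369^2 = 0.136161 m^2
V = pi * 0.136161 * 15.0 * 0.45
V = 2.887 m^3

2.887


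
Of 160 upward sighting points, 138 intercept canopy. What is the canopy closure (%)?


Formula: Canopy closure = covered points / total points * 100
Closure = 138 / 160 * 100
Closure = 0.8625 * 100 = 86.3%

86.3


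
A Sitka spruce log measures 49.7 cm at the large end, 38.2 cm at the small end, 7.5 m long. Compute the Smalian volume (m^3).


Smalian: V = (A1 + A2)/2 * L,  A = pi*(D/200)^2
A1 = pi*(49.7/200)^2 = 0.194 m^2
A2 = pi*(38.2/200)^2 = 0.114608 m^2
V = (0.194+0.114608)/2*7.5 = 1.1573 m^3

1.1573


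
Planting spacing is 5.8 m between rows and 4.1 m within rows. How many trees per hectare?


Formula: TPH = 10000 m^2/ha / (spacing_x * spacing_y)
Area per tree = 5.8 m * 4.1 m = 23.78 m^2
TPH = 10000 / 23.78 = 421 trees/ha

421


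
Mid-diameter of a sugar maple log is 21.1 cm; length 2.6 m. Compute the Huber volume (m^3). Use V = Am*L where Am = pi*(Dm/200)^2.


Huber: V = Am * L,  Am = pi*(Dm/200)^2
Am = pi*(21.1/200)^2 = 0.034967 m^2
V = 0.034967*2.6 = 0.0909 m^3

0.0909


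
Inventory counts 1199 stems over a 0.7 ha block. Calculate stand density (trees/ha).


Formula: Stand Density = N_trees / Area_ha
Density = 1199 trees / 0.7 ha
Density = 1713 trees/ha

1713


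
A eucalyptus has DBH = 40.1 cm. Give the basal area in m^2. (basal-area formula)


Formula: BA = pi * (DBH/2)^2 / 10000  (cm^2 to m^2)
Radius = DBH/2 = 40.1/2 = 20.05 cm
BA = pi * 20.05^2 / 10000
   = 1262.9281 cm^2 / 10000
   = 0.1263 m^2

0.1263


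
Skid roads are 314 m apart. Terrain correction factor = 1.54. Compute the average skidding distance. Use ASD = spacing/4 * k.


Formula: ASD = (spacing / 4) * correction
Uncorrected distance = spacing / 4 = 314 / 4 = 78.5 m
ASD = 78.5 * 1.54 = 121 m

121


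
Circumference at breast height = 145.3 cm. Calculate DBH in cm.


Formula: DBH = C / pi
DBH = 145.3 / pi
pi = 3.14159...
DBH = 46.3 cm

46.3


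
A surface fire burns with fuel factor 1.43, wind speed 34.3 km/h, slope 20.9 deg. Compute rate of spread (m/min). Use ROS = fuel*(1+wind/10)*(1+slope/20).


Formula: ROS = fuel * (1 + wind/10) * (1 + slope/20)
Wind factor = 1 + 34.3/10 = 4.43
Slope factor = 1 + 20.9/20 = 2.045
ROS = 1.43 * 4.43 * 2.045 = 12.95 m/min

12.95


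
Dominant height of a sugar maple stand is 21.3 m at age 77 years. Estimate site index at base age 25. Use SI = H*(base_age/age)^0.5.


Formula: SI = H_dom * (base_age / age)^0.5
Age ratio = 25 / 77 = 0.32468
sqrt(age_ratio) = 0.5698
SI = 21.3 * 0.5698 = 12.1 m

12.1


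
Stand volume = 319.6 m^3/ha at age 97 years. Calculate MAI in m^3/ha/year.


Formula: MAI = Total Volume / Stand Age
MAI = 319.6 m^3/ha / 97 years
MAI = 3.29 m^3/ha/year

3.29


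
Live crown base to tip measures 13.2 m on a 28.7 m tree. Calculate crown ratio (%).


Formula: Crown Ratio = (Crown Length / Total Height) * 100
CR = (13.2 m / 28.7 m) * 100
CR = 0.4599 * 100 = 46.0%

46.0


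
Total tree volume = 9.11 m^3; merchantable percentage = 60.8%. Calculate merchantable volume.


Formula: MV = V_total * (merchantable_pct / 100)
Merchantable fraction = 60.8% / 100 = 0.608
MV = 9.11 m^3 * 0.608 = 5.539 m^3

5.539


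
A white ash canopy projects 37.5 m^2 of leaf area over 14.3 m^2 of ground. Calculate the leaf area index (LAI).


Formula: LAI = total leaf area / ground area  (dimensionless)
LAI = 37.5 m^2 / 14.3 m^2
LAI = 2.62

2.62


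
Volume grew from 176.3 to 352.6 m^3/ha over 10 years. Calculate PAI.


Formula: PAI = (V_T2 - V_T1) / (T2 - T1)
Volume increment = 352.6 - 176.3 = 176.3 m^3/ha
PAI = 176.3 / 10 = 17.63 m^3/ha/year

17.63


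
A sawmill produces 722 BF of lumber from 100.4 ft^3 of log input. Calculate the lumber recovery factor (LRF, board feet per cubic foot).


Formula: LRF = Lumber Output (BF) / Log Input (ft^3)
LRF = 722 BF / 100.4 ft^3
LRF = 7.19 BF/ft^3

7.19


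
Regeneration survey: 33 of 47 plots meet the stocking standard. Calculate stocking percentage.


Formula: Stocking % = stocked plots / total plots * 100
Stocking = 33 / 47 * 100
Stocking = 0.7021 * 100 = 70.2%

70.2


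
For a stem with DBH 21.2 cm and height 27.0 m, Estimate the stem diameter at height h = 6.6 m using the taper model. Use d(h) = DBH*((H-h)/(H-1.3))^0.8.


Taper: d(h) = DBH * ((H - h) / (H - 1.3))^0.8
Numerator = H - h = 27.0 - 6.6 = 20.4 m
Denominator = H - 1.3 = 27.0 - 1.3 = 25.7 m
Ratio = 20.4 / 25.7 = 0.79377
d = 21.2 * 0.79377^0.8 = 17.6 cm

17.6


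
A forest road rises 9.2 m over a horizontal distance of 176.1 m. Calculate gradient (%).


Formula: Gradient = rise / run * 100
Gradient = 9.2 / 176.1 * 100 = 5.2%

5.2


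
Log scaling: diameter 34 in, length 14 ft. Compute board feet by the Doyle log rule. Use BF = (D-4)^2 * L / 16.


Doyle: BF = (D - 4)^2 * L / 16
Adjusted diameter = 34 - 4 = 30 in
(D-4)^2 = 30^2 = 900
BF = 900 * 14 / 16 = 788 BF

788


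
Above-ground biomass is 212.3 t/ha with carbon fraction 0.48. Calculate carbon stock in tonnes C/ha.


Formula: Carbon Stock = Biomass * Carbon Fraction
C = 212.3 t/ha * 0.48
C = 101.9 t C/ha

101.9


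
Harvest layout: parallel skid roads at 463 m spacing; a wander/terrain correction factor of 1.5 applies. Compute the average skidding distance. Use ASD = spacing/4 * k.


Formula: ASD = (spacing / 4) * correction
Uncorrected distance = spacing / 4 = 463 / 4 = 115.75 m
ASD = 115.75 * 1.5 = 174 m

174


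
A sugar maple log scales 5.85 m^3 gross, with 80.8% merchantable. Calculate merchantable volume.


Formula: MV = V_total * (merchantable_pct / 100)
Merchantable fraction = 80.8% / 100 = 0.808
MV = 5.85 m^3 * 0.808 = 4.727 m^3

4.727


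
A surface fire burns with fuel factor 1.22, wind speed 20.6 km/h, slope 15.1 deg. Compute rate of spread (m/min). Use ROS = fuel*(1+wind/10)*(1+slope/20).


Formula: ROS = fuel * (1 + wind/10) * (1 + slope/20)
Wind factor = 1 + 20.6/10 = 3.06
Slope factor = 1 + 15.1/20 = 1.755
ROS = 1.22 * 3.06 * 1.755 = 6.55 m/min

6.55


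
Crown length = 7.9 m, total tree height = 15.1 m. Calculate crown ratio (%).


Formula: Crown Ratio = (Crown Length / Total Height) * 100
CR = (7.9 m / 15.1 m) * 100
CR = 0.5232 * 100 = 52.3%

52.3


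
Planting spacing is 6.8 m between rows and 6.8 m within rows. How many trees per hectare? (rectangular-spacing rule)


Formula: TPH = 10000 m^2/ha / (spacing_x * spacing_y)
Area per tree = 6.8 m * 6.8 m = 46.24 m^2
TPH = 10000 / 46.24 = 216 trees/ha

216


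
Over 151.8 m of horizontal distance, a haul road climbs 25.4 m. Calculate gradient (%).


Formula: Gradient = rise / run * 100
Gradient = 25.4 / 151.8 * 100 = 16.7%

16.7


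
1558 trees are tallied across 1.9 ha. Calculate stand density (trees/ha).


Formula: Stand Density = N_trees / Area_ha
Density = 1558 trees / 1.9 ha
Density = 820 trees/ha

820


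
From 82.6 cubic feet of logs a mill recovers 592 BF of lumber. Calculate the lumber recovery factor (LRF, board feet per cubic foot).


Formula: LRF = Lumber Output (BF) / Log Input (ft^3)
LRF = 592 BF / 82.6 ft^3
LRF = 7.17 BF/ft^3

7.17


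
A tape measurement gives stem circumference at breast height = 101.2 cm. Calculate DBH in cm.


Formula: DBH = C / pi
DBH = 101.2 / pi
pi = 3.14159...
DBH = 32.2 cm

32.2


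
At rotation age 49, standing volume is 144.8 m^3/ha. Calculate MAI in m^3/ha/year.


Formula: MAI = Total Volume / Stand Age
MAI = 144.8 m^3/ha / 49 years
MAI = 2.96 m^3/ha/year

2.96
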